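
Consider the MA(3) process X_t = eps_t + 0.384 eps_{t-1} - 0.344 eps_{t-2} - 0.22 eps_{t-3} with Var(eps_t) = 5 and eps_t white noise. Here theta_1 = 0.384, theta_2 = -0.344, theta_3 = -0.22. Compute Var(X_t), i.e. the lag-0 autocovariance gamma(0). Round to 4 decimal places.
\gamma(0) = 6.5710

For an MA(q) process X_t = eps_t + sum_i theta_i eps_{t-i} with
Var(eps_t) = sigma^2, the variance is
  gamma(0) = sigma^2 * (1 + sum_i theta_i^2).
  sum_i theta_i^2 = (0.384)^2 + (-0.344)^2 + (-0.22)^2 = 0.147456 + 0.118336 + 0.0484 = 0.314192.
  gamma(0) = 5 * (1 + 0.314192) = 5 * 1.314192 = 6.57096, which rounds to 6.5710.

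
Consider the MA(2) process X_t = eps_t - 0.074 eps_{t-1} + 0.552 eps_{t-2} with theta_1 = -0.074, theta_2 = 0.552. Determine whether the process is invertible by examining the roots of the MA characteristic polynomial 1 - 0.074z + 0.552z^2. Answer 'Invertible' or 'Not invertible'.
\text{Invertible}

The MA(q) characteristic polynomial is P(z) = 1 - 0.074z + 0.552z^2.
Invertibility requires all roots to lie outside the unit circle, i.e. |z| > 1 for every root.
Set 1 + (-0.074) z + (0.552) z^2 = 0, i.e. a z^2 + b z + c = 0 with a = 0.552, b = -0.074, c = 1.
Discriminant D = b^2 - 4ac = (-0.074)^2 - 4*(0.552)*1 = 0.005476 - (2.208) = -2.202524.
D < 0, so the roots are the complex-conjugate pair z = (-b +/- i sqrt(-D)) / (2a) = 0.067 +/- 1.3443i.
For a conjugate pair |z|^2 = z * conj(z) = (product of roots) = c/a = 1/(0.552) = 1.811594, so |z| = sqrt(1.811594) = 1.346 for both roots.
Moduli of all roots: 1.3460, 1.3460.
All moduli strictly greater than 1? Yes.
Verdict: Invertible.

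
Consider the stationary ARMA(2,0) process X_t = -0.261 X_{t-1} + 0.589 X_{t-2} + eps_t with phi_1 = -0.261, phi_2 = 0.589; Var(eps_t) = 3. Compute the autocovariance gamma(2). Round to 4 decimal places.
\gamma(2) = 5.8100

Multiply the model equation by X_{t-k} and take expectations. With theta_0 = psi_0 = 1 and psi_j the MA(infinity) weights, this gives
  gamma(k) - sum_i phi_i gamma(k-i) = c_k,
  c_k = sigma^2 * sum_{j=k..q} theta_j psi_{j-k}   (c_k = 0 for k > q),
using gamma(-m) = gamma(m).
Pure AR (q = 0): c_0 = sigma^2 = 3, c_k = 0 for k >= 1.
Equations for k = 0, 1, 2 (AR order 2, c_2 = 0):
  (E0) gamma(0) = phi_1 gamma(1) + phi_2 gamma(2) + c_0
  (E1) gamma(1) = phi_1 gamma(0) + phi_2 gamma(1) + c_1
  (E2) gamma(2) = phi_1 gamma(1) + phi_2 gamma(0)
From (E1): gamma(1) = A gamma(0) + B with
  A = phi_1 / (1 - phi_2) = -0.261 / 0.411 = -0.635036,   B = c_1 / (1 - phi_2) = 0 / 0.411 = 0.
Insert (E2) into (E0): gamma(0) (1 - phi_2^2) = phi_1 (1 + phi_2) gamma(1) + c_0.
  phi_1 (1 + phi_2) = (-0.261)(1.589) = -0.414729,   1 - phi_2^2 = 0.653079.
Replace gamma(1) by A gamma(0) + B and collect gamma(0):
  gamma(0) [0.653079 - (-0.414729)(-0.635036)] = c_0 = 3
  gamma(0) * 0.389711 = 3
  gamma(0) = 3 / 0.389711 = 7.698013.
  gamma(1) = A gamma(0) = (-0.635036)(7.698013) = -4.888519.
  gamma(2) = phi_1 gamma(1) + phi_2 gamma(0) = (-0.261)(-4.888519) + (0.589)(7.698013) = 5.810033.
Therefore gamma(2) = 5.8100 (to 4 decimal places).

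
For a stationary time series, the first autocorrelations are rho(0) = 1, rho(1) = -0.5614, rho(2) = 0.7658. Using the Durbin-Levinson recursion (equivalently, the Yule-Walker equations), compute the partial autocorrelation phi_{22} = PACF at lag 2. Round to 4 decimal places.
\phi_{22} = 0.6580

The PACF at lag k is phi_{kk}, the last component of the solution
to the Yule-Walker system G_k phi = r_k where
  (G_k)_{ij} = rho(|i - j|), (r_k)_i = rho(i), i,j = 1..k.
Equivalently, Durbin-Levinson gives phi_{kk} iteratively:
  phi_{11} = rho(1)
  phi_{kk} = [rho(k) - sum_{j=1..k-1} phi_{k-1,j} rho(k-j)]
            / [1 - sum_{j=1..k-1} phi_{k-1,j} rho(j)],
  phi_{k,j} = phi_{k-1,j} - phi_{kk} phi_{k-1,k-j},  j = 1..k-1.
Step k = 1:
  phi_11 = rho(1) = -0.5614.
Step k = 2:
  phi_22 = [rho(2) - phi_11 rho(1)] / [1 - phi_11 rho(1)] = [0.7658 - (-0.5614)(-0.5614)] / [1 - (-0.5614)(-0.5614)]
         = 0.45063004 / 0.68483004 = 0.658.
Therefore phi_{22} = 0.6580.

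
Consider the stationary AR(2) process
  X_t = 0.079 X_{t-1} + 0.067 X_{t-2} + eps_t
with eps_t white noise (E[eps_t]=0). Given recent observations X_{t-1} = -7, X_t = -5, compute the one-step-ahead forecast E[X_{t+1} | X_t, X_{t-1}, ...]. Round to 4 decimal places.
E[X_{t+1} \mid \mathcal F_t] = -0.8640

For an AR(p) model X_t = c + sum_i phi_i X_{t-i} + eps_t, the
one-step-ahead conditional mean is
  E[X_{t+1} | X_t, ...] = c + sum_i phi_i X_{t+1-i}.
Substitute known values:
  E[X_{t+1} | ...] = (0.079) * (-5) + (0.067) * (-7)
                   = -0.8640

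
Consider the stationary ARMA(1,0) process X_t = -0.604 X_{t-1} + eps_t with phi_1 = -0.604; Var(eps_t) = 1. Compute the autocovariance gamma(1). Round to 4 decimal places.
\gamma(1) = -0.9509

Multiply the model equation by X_{t-k} and take expectations. With theta_0 = psi_0 = 1 and psi_j the MA(infinity) weights, this gives
  gamma(k) - sum_i phi_i gamma(k-i) = c_k,
  c_k = sigma^2 * sum_{j=k..q} theta_j psi_{j-k}   (c_k = 0 for k > q),
using gamma(-m) = gamma(m).
Pure AR (q = 0): c_0 = sigma^2 = 1, c_k = 0 for k >= 1.
Equations for k = 0 and k = 1 (AR order 1):
  gamma(0) = phi_1 gamma(1) + c_0
  gamma(1) = phi_1 gamma(0) + c_1
Substituting the second into the first: gamma(0) (1 - phi_1^2) = c_0 + phi_1 c_1, so
  gamma(0) = c_0 / (1 - phi_1^2) = 1 / (1 - (-0.604)^2) = 1 / 0.635184 = 1.574347.
  gamma(1) = phi_1 gamma(0) = (-0.604)(1.574347) = -0.950906.
Therefore gamma(1) = -0.9509 (to 4 decimal places).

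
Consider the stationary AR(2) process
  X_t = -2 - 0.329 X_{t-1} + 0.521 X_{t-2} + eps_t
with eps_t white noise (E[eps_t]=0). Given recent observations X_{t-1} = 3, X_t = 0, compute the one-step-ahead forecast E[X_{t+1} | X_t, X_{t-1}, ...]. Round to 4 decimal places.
E[X_{t+1} \mid \mathcal F_t] = -0.4370

For an AR(p) model X_t = c + sum_i phi_i X_{t-i} + eps_t, the
one-step-ahead conditional mean is
  E[X_{t+1} | X_t, ...] = c + sum_i phi_i X_{t+1-i}.
Substitute known values:
  E[X_{t+1} | ...] = -2 + (-0.329) * (0) + (0.521) * (3)
                   = -0.4370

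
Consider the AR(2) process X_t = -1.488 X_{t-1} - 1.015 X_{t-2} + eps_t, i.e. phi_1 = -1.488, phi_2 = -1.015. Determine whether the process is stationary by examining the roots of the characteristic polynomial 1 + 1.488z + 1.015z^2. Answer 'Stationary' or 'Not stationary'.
\text{Not stationary}

The AR(p) characteristic polynomial is P(z) = 1 + 1.488z + 1.015z^2.
Stationarity requires all roots to lie outside the unit circle, i.e. |z| > 1 for every root.
Set 1 + (1.488) z + (1.015) z^2 = 0, i.e. a z^2 + b z + c = 0 with a = 1.015, b = 1.488, c = 1.
Discriminant D = b^2 - 4ac = (1.488)^2 - 4*(1.015)*1 = 2.214144 - (4.06) = -1.845856.
D < 0, so the roots are the complex-conjugate pair z = (-b +/- i sqrt(-D)) / (2a) = -0.733 +/- 0.6693i.
For a conjugate pair |z|^2 = z * conj(z) = (product of roots) = c/a = 1/(1.015) = 0.985222, so |z| = sqrt(0.985222) = 0.9926 for both roots.
Moduli of all roots: 0.9926, 0.9926.
All moduli strictly greater than 1? No.
Verdict: Not stationary.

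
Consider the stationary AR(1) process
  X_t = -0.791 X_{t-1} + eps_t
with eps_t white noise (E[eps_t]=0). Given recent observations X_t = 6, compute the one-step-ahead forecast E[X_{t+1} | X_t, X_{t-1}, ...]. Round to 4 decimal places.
E[X_{t+1} \mid \mathcal F_t] = -4.7460

For an AR(p) model X_t = c + sum_i phi_i X_{t-i} + eps_t, the
one-step-ahead conditional mean is
  E[X_{t+1} | X_t, ...] = c + sum_i phi_i X_{t+1-i}.
Substitute known values:
  E[X_{t+1} | ...] = (-0.791) * (6)
                   = -4.7460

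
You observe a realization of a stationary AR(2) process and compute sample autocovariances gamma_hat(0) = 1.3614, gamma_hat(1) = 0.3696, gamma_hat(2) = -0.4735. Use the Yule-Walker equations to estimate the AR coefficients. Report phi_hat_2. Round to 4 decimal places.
\hat\phi_{2} = -0.4550

The Yule-Walker equations for an AR(p) process read, in matrix form,
  Gamma_p phi = r_p,   with   (Gamma_p)_{ij} = gamma(|i - j|),
                       (r_p)_i = gamma(i),   i,j = 1..p.
Substitute the sample gammas (Toeplitz matrix and right-hand side of size 2):
  Gamma_p = [[1.3614, 0.3696], [0.3696, 1.3614]]
  r_p     = [0.3696, -0.4735]
Written out:
  1.3614 phi_1 + 0.3696 phi_2 = 0.3696
  0.3696 phi_1 + 1.3614 phi_2 = -0.4735
Solve by Cramer's rule:
  det = gamma(0)^2 - gamma(1)^2 = (1.3614)^2 - (0.3696)^2 = 1.85340996 - 0.13660416 = 1.7168058
  phi_hat_1 = [gamma(1) gamma(0) - gamma(1) gamma(2)] / det = [(0.3696)(1.3614) - (0.3696)(-0.4735)] / 1.7168058 = 0.67817904 / 1.7168058 = 0.395
  phi_hat_2 = [gamma(0) gamma(2) - gamma(1)^2] / det = [(1.3614)(-0.4735) - (0.3696)^2] / 1.7168058 = -0.78122706 / 1.7168058 = -0.455
So phi_hat = [0.3950, -0.4550].
Therefore phi_hat_2 = -0.4550.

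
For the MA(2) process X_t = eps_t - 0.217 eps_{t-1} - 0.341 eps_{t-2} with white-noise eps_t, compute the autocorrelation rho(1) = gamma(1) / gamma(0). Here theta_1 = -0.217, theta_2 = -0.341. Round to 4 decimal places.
\rho(1) = -0.1229

For an MA(q) process with theta_0 = 1, the autocovariance is
  gamma(k) = sigma^2 * sum_{i=0..q-k} theta_i * theta_{i+k},
and rho(k) = gamma(k) / gamma(0). Sigma^2 cancels.
  numerator   = (1)*(-0.217) + (-0.217)*(-0.341) = -0.143003.
  denominator = (1)^2 + (-0.217)^2 + (-0.341)^2 = 1.16337.
  rho(1) = -0.143003 / 1.16337 = -0.1229.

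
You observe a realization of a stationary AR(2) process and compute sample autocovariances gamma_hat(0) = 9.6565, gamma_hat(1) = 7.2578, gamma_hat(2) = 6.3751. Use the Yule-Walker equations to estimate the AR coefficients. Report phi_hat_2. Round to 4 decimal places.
\hat\phi_{2} = 0.2190

The Yule-Walker equations for an AR(p) process read, in matrix form,
  Gamma_p phi = r_p,   with   (Gamma_p)_{ij} = gamma(|i - j|),
                       (r_p)_i = gamma(i),   i,j = 1..p.
Substitute the sample gammas (Toeplitz matrix and right-hand side of size 2):
  Gamma_p = [[9.6565, 7.2578], [7.2578, 9.6565]]
  r_p     = [7.2578, 6.3751]
Written out:
  9.6565 phi_1 + 7.2578 phi_2 = 7.2578
  7.2578 phi_1 + 9.6565 phi_2 = 6.3751
Solve by Cramer's rule:
  det = gamma(0)^2 - gamma(1)^2 = (9.6565)^2 - (7.2578)^2 = 93.24799225 - 52.67566084 = 40.57233141
  phi_hat_1 = [gamma(1) gamma(0) - gamma(1) gamma(2)] / det = [(7.2578)(9.6565) - (7.2578)(6.3751)] / 40.57233141 = 23.81574492 / 40.57233141 = 0.587
  phi_hat_2 = [gamma(0) gamma(2) - gamma(1)^2] / det = [(9.6565)(6.3751) - (7.2578)^2] / 40.57233141 = 8.88549231 / 40.57233141 = 0.219
So phi_hat = [0.5870, 0.2190].
Therefore phi_hat_2 = 0.2190.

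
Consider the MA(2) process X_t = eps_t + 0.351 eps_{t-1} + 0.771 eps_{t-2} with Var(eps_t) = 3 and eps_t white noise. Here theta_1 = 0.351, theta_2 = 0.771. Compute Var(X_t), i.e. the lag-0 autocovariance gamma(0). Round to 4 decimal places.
\gamma(0) = 5.1529

For an MA(q) process X_t = eps_t + sum_i theta_i eps_{t-i} with
Var(eps_t) = sigma^2, the variance is
  gamma(0) = sigma^2 * (1 + sum_i theta_i^2).
  sum_i theta_i^2 = (0.351)^2 + (0.771)^2 = 0.123201 + 0.594441 = 0.717642.
  gamma(0) = 3 * (1 + 0.717642) = 3 * 1.717642 = 5.152926, which rounds to 5.1529.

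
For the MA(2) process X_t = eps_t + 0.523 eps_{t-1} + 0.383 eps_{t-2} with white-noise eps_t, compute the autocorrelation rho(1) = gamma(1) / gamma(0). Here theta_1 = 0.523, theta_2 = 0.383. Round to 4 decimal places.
\rho(1) = 0.5093

For an MA(q) process with theta_0 = 1, the autocovariance is
  gamma(k) = sigma^2 * sum_{i=0..q-k} theta_i * theta_{i+k},
and rho(k) = gamma(k) / gamma(0). Sigma^2 cancels.
  numerator   = (1)*(0.523) + (0.523)*(0.383) = 0.723309.
  denominator = (1)^2 + (0.523)^2 + (0.383)^2 = 1.420218.
  rho(1) = 0.723309 / 1.420218 = 0.5093.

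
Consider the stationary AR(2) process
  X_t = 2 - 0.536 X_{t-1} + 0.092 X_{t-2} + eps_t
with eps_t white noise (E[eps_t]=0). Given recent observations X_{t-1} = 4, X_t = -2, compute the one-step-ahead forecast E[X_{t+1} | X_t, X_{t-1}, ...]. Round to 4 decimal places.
E[X_{t+1} \mid \mathcal F_t] = 3.4400

For an AR(p) model X_t = c + sum_i phi_i X_{t-i} + eps_t, the
one-step-ahead conditional mean is
  E[X_{t+1} | X_t, ...] = c + sum_i phi_i X_{t+1-i}.
Substitute known values:
  E[X_{t+1} | ...] = 2 + (-0.536) * (-2) + (0.092) * (4)
                   = 3.4400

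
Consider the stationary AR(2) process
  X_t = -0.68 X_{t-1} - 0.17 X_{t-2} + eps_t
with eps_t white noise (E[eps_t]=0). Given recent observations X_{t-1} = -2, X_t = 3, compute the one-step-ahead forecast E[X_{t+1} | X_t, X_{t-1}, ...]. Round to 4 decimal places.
E[X_{t+1} \mid \mathcal F_t] = -1.7000

For an AR(p) model X_t = c + sum_i phi_i X_{t-i} + eps_t, the
one-step-ahead conditional mean is
  E[X_{t+1} | X_t, ...] = c + sum_i phi_i X_{t+1-i}.
Substitute known values:
  E[X_{t+1} | ...] = (-0.68) * (3) + (-0.17) * (-2)
                   = -1.7000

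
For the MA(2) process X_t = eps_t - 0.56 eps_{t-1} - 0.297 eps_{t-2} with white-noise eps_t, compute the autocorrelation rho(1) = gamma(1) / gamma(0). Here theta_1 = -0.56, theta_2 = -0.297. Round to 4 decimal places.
\rho(1) = -0.2808

For an MA(q) process with theta_0 = 1, the autocovariance is
  gamma(k) = sigma^2 * sum_{i=0..q-k} theta_i * theta_{i+k},
and rho(k) = gamma(k) / gamma(0). Sigma^2 cancels.
  numerator   = (1)*(-0.56) + (-0.56)*(-0.297) = -0.39368.
  denominator = (1)^2 + (-0.56)^2 + (-0.297)^2 = 1.401809.
  rho(1) = -0.39368 / 1.401809 = -0.2808.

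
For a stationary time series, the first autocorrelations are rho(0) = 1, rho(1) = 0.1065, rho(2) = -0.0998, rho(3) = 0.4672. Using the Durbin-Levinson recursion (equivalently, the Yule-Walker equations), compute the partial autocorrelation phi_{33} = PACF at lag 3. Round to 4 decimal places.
\phi_{33} = 0.5030

The PACF at lag k is phi_{kk}, the last component of the solution
to the Yule-Walker system G_k phi = r_k where
  (G_k)_{ij} = rho(|i - j|), (r_k)_i = rho(i), i,j = 1..k.
Equivalently, Durbin-Levinson gives phi_{kk} iteratively:
  phi_{11} = rho(1)
  phi_{kk} = [rho(k) - sum_{j=1..k-1} phi_{k-1,j} rho(k-j)]
            / [1 - sum_{j=1..k-1} phi_{k-1,j} rho(j)],
  phi_{k,j} = phi_{k-1,j} - phi_{kk} phi_{k-1,k-j},  j = 1..k-1.
Step k = 1:
  phi_11 = rho(1) = 0.1065.
Step k = 2:
  phi_22 = [rho(2) - phi_11 rho(1)] / [1 - phi_11 rho(1)] = [-0.0998 - (0.1065)(0.1065)] / [1 - (0.1065)(0.1065)]
         = -0.11114225 / 0.98865775 = -0.112417.
  Update: phi_21 = phi_11 - phi_22 phi_11 = 0.1065 - (-0.112417)(0.1065) = 0.118472.
Step k = 3:
  phi_33 = [rho(3) - phi_21 rho(2) - phi_22 rho(1)] / [1 - phi_21 rho(1) - phi_22 rho(2)]
    numerator   = 0.4672 - (0.118472)(-0.0998) - (-0.112417)(0.1065) = 0.49099599
    denominator = 1 - (0.118472)(0.1065) - (-0.112417)(-0.0998) = 0.97616344
  phi_33 = 0.49099599 / 0.97616344 = 0.503.
Therefore phi_{33} = 0.5030.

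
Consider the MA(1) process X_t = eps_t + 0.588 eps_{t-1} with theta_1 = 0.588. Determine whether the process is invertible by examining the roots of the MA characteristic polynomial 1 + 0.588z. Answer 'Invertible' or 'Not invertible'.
\text{Invertible}

The MA(q) characteristic polynomial is P(z) = 1 + 0.588z.
Invertibility requires all roots to lie outside the unit circle, i.e. |z| > 1 for every root.
This is linear in z: 1 + (0.588) z = 0  =>  z = -1/(0.588) = -1.70068,  |z| = 1.70068.
Moduli of all roots: 1.7007.
All moduli strictly greater than 1? Yes.
Verdict: Invertible.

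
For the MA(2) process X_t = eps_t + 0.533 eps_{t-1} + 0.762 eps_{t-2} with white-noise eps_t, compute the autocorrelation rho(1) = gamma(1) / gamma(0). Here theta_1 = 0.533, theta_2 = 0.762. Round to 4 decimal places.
\rho(1) = 0.5036

For an MA(q) process with theta_0 = 1, the autocovariance is
  gamma(k) = sigma^2 * sum_{i=0..q-k} theta_i * theta_{i+k},
and rho(k) = gamma(k) / gamma(0). Sigma^2 cancels.
  numerator   = (1)*(0.533) + (0.533)*(0.762) = 0.939146.
  denominator = (1)^2 + (0.533)^2 + (0.762)^2 = 1.864733.
  rho(1) = 0.939146 / 1.864733 = 0.5036.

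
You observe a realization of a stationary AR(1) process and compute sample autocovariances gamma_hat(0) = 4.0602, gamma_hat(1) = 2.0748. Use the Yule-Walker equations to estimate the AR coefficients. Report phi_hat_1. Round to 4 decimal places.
\hat\phi_{1} = 0.5110

The Yule-Walker equations for an AR(p) process read, in matrix form,
  Gamma_p phi = r_p,   with   (Gamma_p)_{ij} = gamma(|i - j|),
                       (r_p)_i = gamma(i),   i,j = 1..p.
Substitute the sample gammas (Toeplitz matrix and right-hand side of size 1):
  Gamma_p = [[4.0602]]
  r_p     = [2.0748]
With p = 1 this is the single equation gamma(0) phi_1 = gamma(1):
  phi_hat_1 = gamma(1) / gamma(0) = 2.0748 / 4.0602 = 0.5110.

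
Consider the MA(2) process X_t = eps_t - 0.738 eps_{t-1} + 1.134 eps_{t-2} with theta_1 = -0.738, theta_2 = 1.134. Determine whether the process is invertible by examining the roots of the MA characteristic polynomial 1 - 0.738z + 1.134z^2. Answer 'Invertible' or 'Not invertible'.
\text{Not invertible}

The MA(q) characteristic polynomial is P(z) = 1 - 0.738z + 1.134z^2.
Invertibility requires all roots to lie outside the unit circle, i.e. |z| > 1 for every root.
Set 1 + (-0.738) z + (1.134) z^2 = 0, i.e. a z^2 + b z + c = 0 with a = 1.134, b = -0.738, c = 1.
Discriminant D = b^2 - 4ac = (-0.738)^2 - 4*(1.134)*1 = 0.544644 - (4.536) = -3.991356.
D < 0, so the roots are the complex-conjugate pair z = (-b +/- i sqrt(-D)) / (2a) = 0.3254 +/- 0.8809i.
For a conjugate pair |z|^2 = z * conj(z) = (product of roots) = c/a = 1/(1.134) = 0.881834, so |z| = sqrt(0.881834) = 0.9391 for both roots.
Moduli of all roots: 0.9391, 0.9391.
All moduli strictly greater than 1? No.
Verdict: Not invertible.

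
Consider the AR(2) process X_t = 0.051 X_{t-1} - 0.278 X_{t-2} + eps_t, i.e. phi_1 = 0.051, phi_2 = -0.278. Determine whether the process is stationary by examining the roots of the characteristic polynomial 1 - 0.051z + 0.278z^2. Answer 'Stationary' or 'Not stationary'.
\text{Stationary}

The AR(p) characteristic polynomial is P(z) = 1 - 0.051z + 0.278z^2.
Stationarity requires all roots to lie outside the unit circle, i.e. |z| > 1 for every root.
Set 1 + (-0.051) z + (0.278) z^2 = 0, i.e. a z^2 + b z + c = 0 with a = 0.278, b = -0.051, c = 1.
Discriminant D = b^2 - 4ac = (-0.051)^2 - 4*(0.278)*1 = 0.002601 - (1.112) = -1.109399.
D < 0, so the roots are the complex-conjugate pair z = (-b +/- i sqrt(-D)) / (2a) = 0.0917 +/- 1.8944i.
For a conjugate pair |z|^2 = z * conj(z) = (product of roots) = c/a = 1/(0.278) = 3.597122, so |z| = sqrt(3.597122) = 1.8966 for both roots.
Moduli of all roots: 1.8966, 1.8966.
All moduli strictly greater than 1? Yes.
Verdict: Stationary.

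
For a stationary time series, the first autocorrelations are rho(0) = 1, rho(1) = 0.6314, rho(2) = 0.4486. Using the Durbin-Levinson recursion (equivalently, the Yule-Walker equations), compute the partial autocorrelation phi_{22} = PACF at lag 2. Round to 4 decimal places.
\phi_{22} = 0.0830

The PACF at lag k is phi_{kk}, the last component of the solution
to the Yule-Walker system G_k phi = r_k where
  (G_k)_{ij} = rho(|i - j|), (r_k)_i = rho(i), i,j = 1..k.
Equivalently, Durbin-Levinson gives phi_{kk} iteratively:
  phi_{11} = rho(1)
  phi_{kk} = [rho(k) - sum_{j=1..k-1} phi_{k-1,j} rho(k-j)]
            / [1 - sum_{j=1..k-1} phi_{k-1,j} rho(j)],
  phi_{k,j} = phi_{k-1,j} - phi_{kk} phi_{k-1,k-j},  j = 1..k-1.
Step k = 1:
  phi_11 = rho(1) = 0.6314.
Step k = 2:
  phi_22 = [rho(2) - phi_11 rho(1)] / [1 - phi_11 rho(1)] = [0.4486 - (0.6314)(0.6314)] / [1 - (0.6314)(0.6314)]
         = 0.04993404 / 0.60133404 = 0.083.
Therefore phi_{22} = 0.0830.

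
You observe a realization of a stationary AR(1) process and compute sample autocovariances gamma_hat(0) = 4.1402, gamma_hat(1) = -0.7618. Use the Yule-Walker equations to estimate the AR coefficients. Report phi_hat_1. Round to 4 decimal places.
\hat\phi_{1} = -0.1840

The Yule-Walker equations for an AR(p) process read, in matrix form,
  Gamma_p phi = r_p,   with   (Gamma_p)_{ij} = gamma(|i - j|),
                       (r_p)_i = gamma(i),   i,j = 1..p.
Substitute the sample gammas (Toeplitz matrix and right-hand side of size 1):
  Gamma_p = [[4.1402]]
  r_p     = [-0.7618]
With p = 1 this is the single equation gamma(0) phi_1 = gamma(1):
  phi_hat_1 = gamma(1) / gamma(0) = -0.7618 / 4.1402 = -0.1840.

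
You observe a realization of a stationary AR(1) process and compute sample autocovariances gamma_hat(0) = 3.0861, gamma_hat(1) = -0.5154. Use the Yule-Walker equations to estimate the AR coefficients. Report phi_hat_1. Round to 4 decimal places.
\hat\phi_{1} = -0.1670

The Yule-Walker equations for an AR(p) process read, in matrix form,
  Gamma_p phi = r_p,   with   (Gamma_p)_{ij} = gamma(|i - j|),
                       (r_p)_i = gamma(i),   i,j = 1..p.
Substitute the sample gammas (Toeplitz matrix and right-hand side of size 1):
  Gamma_p = [[3.0861]]
  r_p     = [-0.5154]
With p = 1 this is the single equation gamma(0) phi_1 = gamma(1):
  phi_hat_1 = gamma(1) / gamma(0) = -0.5154 / 3.0861 = -0.1670.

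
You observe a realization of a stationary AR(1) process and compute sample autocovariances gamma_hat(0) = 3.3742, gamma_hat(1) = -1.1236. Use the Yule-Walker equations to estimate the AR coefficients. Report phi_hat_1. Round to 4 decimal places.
\hat\phi_{1} = -0.3330

The Yule-Walker equations for an AR(p) process read, in matrix form,
  Gamma_p phi = r_p,   with   (Gamma_p)_{ij} = gamma(|i - j|),
                       (r_p)_i = gamma(i),   i,j = 1..p.
Substitute the sample gammas (Toeplitz matrix and right-hand side of size 1):
  Gamma_p = [[3.3742]]
  r_p     = [-1.1236]
With p = 1 this is the single equation gamma(0) phi_1 = gamma(1):
  phi_hat_1 = gamma(1) / gamma(0) = -1.1236 / 3.3742 = -0.3330.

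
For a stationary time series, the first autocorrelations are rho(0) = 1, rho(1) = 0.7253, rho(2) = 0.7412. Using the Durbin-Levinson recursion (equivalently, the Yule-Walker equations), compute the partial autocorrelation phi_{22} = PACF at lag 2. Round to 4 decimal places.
\phi_{22} = 0.4539

The PACF at lag k is phi_{kk}, the last component of the solution
to the Yule-Walker system G_k phi = r_k where
  (G_k)_{ij} = rho(|i - j|), (r_k)_i = rho(i), i,j = 1..k.
Equivalently, Durbin-Levinson gives phi_{kk} iteratively:
  phi_{11} = rho(1)
  phi_{kk} = [rho(k) - sum_{j=1..k-1} phi_{k-1,j} rho(k-j)]
            / [1 - sum_{j=1..k-1} phi_{k-1,j} rho(j)],
  phi_{k,j} = phi_{k-1,j} - phi_{kk} phi_{k-1,k-j},  j = 1..k-1.
Step k = 1:
  phi_11 = rho(1) = 0.7253.
Step k = 2:
  phi_22 = [rho(2) - phi_11 rho(1)] / [1 - phi_11 rho(1)] = [0.7412 - (0.7253)(0.7253)] / [1 - (0.7253)(0.7253)]
         = 0.21513991 / 0.47393991 = 0.4539.
Therefore phi_{22} = 0.4539.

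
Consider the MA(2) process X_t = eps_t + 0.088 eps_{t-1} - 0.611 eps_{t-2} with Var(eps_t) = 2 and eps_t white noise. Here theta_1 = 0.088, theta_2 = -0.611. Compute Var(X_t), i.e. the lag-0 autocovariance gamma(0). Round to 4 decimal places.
\gamma(0) = 2.7621

For an MA(q) process X_t = eps_t + sum_i theta_i eps_{t-i} with
Var(eps_t) = sigma^2, the variance is
  gamma(0) = sigma^2 * (1 + sum_i theta_i^2).
  sum_i theta_i^2 = (0.088)^2 + (-0.611)^2 = 0.007744 + 0.373321 = 0.381065.
  gamma(0) = 2 * (1 + 0.381065) = 2 * 1.381065 = 2.76213, which rounds to 2.7621.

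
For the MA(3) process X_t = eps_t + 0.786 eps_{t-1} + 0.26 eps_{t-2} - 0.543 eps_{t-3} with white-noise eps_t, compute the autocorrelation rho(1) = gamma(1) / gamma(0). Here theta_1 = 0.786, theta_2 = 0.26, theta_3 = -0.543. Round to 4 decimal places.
\rho(1) = 0.4288

For an MA(q) process with theta_0 = 1, the autocovariance is
  gamma(k) = sigma^2 * sum_{i=0..q-k} theta_i * theta_{i+k},
and rho(k) = gamma(k) / gamma(0). Sigma^2 cancels.
  numerator   = (1)*(0.786) + (0.786)*(0.26) + (0.26)*(-0.543) = 0.84918.
  denominator = (1)^2 + (0.786)^2 + (0.26)^2 + (-0.543)^2 = 1.980245.
  rho(1) = 0.84918 / 1.980245 = 0.4288.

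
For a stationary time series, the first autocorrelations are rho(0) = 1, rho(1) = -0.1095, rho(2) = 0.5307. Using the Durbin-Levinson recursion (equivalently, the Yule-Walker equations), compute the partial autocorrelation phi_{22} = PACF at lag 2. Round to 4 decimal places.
\phi_{22} = 0.5250

The PACF at lag k is phi_{kk}, the last component of the solution
to the Yule-Walker system G_k phi = r_k where
  (G_k)_{ij} = rho(|i - j|), (r_k)_i = rho(i), i,j = 1..k.
Equivalently, Durbin-Levinson gives phi_{kk} iteratively:
  phi_{11} = rho(1)
  phi_{kk} = [rho(k) - sum_{j=1..k-1} phi_{k-1,j} rho(k-j)]
            / [1 - sum_{j=1..k-1} phi_{k-1,j} rho(j)],
  phi_{k,j} = phi_{k-1,j} - phi_{kk} phi_{k-1,k-j},  j = 1..k-1.
Step k = 1:
  phi_11 = rho(1) = -0.1095.
Step k = 2:
  phi_22 = [rho(2) - phi_11 rho(1)] / [1 - phi_11 rho(1)] = [0.5307 - (-0.1095)(-0.1095)] / [1 - (-0.1095)(-0.1095)]
         = 0.51870975 / 0.98800975 = 0.525.
Therefore phi_{22} = 0.5250.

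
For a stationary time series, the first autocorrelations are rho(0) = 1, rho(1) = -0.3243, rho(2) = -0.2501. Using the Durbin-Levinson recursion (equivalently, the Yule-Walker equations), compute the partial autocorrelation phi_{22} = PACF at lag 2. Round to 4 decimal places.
\phi_{22} = -0.3970

The PACF at lag k is phi_{kk}, the last component of the solution
to the Yule-Walker system G_k phi = r_k where
  (G_k)_{ij} = rho(|i - j|), (r_k)_i = rho(i), i,j = 1..k.
Equivalently, Durbin-Levinson gives phi_{kk} iteratively:
  phi_{11} = rho(1)
  phi_{kk} = [rho(k) - sum_{j=1..k-1} phi_{k-1,j} rho(k-j)]
            / [1 - sum_{j=1..k-1} phi_{k-1,j} rho(j)],
  phi_{k,j} = phi_{k-1,j} - phi_{kk} phi_{k-1,k-j},  j = 1..k-1.
Step k = 1:
  phi_11 = rho(1) = -0.3243.
Step k = 2:
  phi_22 = [rho(2) - phi_11 rho(1)] / [1 - phi_11 rho(1)] = [-0.2501 - (-0.3243)(-0.3243)] / [1 - (-0.3243)(-0.3243)]
         = -0.35527049 / 0.89482951 = -0.397.
Therefore phi_{22} = -0.3970.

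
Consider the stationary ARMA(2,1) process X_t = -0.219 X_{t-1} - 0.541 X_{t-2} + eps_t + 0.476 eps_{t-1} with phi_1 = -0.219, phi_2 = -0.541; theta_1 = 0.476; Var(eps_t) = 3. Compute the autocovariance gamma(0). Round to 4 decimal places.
\gamma(0) = 4.7239

Multiply the model equation by X_{t-k} and take expectations. With theta_0 = psi_0 = 1 and psi_j the MA(infinity) weights, this gives
  gamma(k) - sum_i phi_i gamma(k-i) = c_k,
  c_k = sigma^2 * sum_{j=k..q} theta_j psi_{j-k}   (c_k = 0 for k > q),
using gamma(-m) = gamma(m).
psi-weights needed (psi_j = theta_j + sum_i phi_i psi_{j-i}):
  psi_1 = theta_1 + phi_1 = 0.476 + (-0.219) = 0.257
Right-hand sides:
  c_0 = sigma^2 (1 + theta_1 psi_1) = 3 * (1 + (0.476)(0.257)) = 3 * 1.122332 = 3.366996
  c_1 = sigma^2 theta_1 = 3 * (0.476) = 1.428
  c_2 = 0
Equations for k = 0, 1, 2 (AR order 2, c_2 = 0):
  (E0) gamma(0) = phi_1 gamma(1) + phi_2 gamma(2) + c_0
  (E1) gamma(1) = phi_1 gamma(0) + phi_2 gamma(1) + c_1
  (E2) gamma(2) = phi_1 gamma(1) + phi_2 gamma(0)
From (E1): gamma(1) = A gamma(0) + B with
  A = phi_1 / (1 - phi_2) = -0.219 / 1.541 = -0.142116,   B = c_1 / (1 - phi_2) = 1.428 / 1.541 = 0.926671.
Insert (E2) into (E0): gamma(0) (1 - phi_2^2) = phi_1 (1 + phi_2) gamma(1) + c_0.
  phi_1 (1 + phi_2) = (-0.219)(0.459) = -0.100521,   1 - phi_2^2 = 0.707319.
Replace gamma(1) by A gamma(0) + B and collect gamma(0):
  gamma(0) [0.707319 - (-0.100521)(-0.142116)] = (-0.100521)(0.926671) + 3.366996
  gamma(0) * 0.693033 = 3.273846
  gamma(0) = 3.273846 / 0.693033 = 4.723937.
Therefore gamma(0) = 4.7239 (to 4 decimal places).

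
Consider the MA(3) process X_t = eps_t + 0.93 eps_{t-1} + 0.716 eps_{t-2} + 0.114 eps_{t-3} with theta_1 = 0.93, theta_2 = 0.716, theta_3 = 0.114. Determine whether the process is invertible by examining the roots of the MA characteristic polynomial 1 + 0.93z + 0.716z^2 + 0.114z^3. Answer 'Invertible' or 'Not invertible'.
\text{Invertible}

The MA(q) characteristic polynomial is P(z) = 1 + 0.93z + 0.716z^2 + 0.114z^3.
Invertibility requires all roots to lie outside the unit circle, i.e. |z| > 1 for every root.
Degree 3: look for a simple real root z0 first, then factor out (1 - z/z0) and solve the remaining quadratic.
Testing z0 = -5: P(-5) = 1 + (0.93)(-5) + (0.716)(-5)^2 + (0.114)(-5)^3
  = 1 + (-4.65) + (17.9) + (-14.25) = 0.  So z_0 = -5 is a root, |z_0| = 5.
Divide out the factor (1 + 0.2 z) = (1 - z/z0) (since 1/z0 = -0.2):
  P(z) = (1 + 0.2 z)(1 + (0.73) z + (0.57) z^2)
  [check: z-coef 0.73 - (-0.2) = 0.93; z^2-coef 0.57 - (-0.2)(0.73) = 0.716; z^3-coef -(-0.2)(0.57) = 0.114.]
Remaining roots from the quadratic factor 1 + (0.73) z + (0.57) z^2:
  Set 1 + (0.73) z + (0.57) z^2 = 0, i.e. a z^2 + b z + c = 0 with a = 0.57, b = 0.73, c = 1.
  Discriminant D = b^2 - 4ac = (0.73)^2 - 4*(0.57)*1 = 0.5329 - (2.28) = -1.7471.
  D < 0, so the roots are the complex-conjugate pair z = (-b +/- i sqrt(-D)) / (2a) = -0.6404 +/- 1.1595i.
  For a conjugate pair |z|^2 = z * conj(z) = (product of roots) = c/a = 1/(0.57) = 1.754386, so |z| = sqrt(1.754386) = 1.3245 for both roots.
Moduli of all roots: 5.0000, 1.3245, 1.3245.
All moduli strictly greater than 1? Yes.
Verdict: Invertible.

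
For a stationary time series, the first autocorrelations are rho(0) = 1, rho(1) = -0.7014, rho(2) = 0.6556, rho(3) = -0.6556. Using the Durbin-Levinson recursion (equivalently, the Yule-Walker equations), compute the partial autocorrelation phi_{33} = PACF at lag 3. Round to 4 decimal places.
\phi_{33} = -0.2591

The PACF at lag k is phi_{kk}, the last component of the solution
to the Yule-Walker system G_k phi = r_k where
  (G_k)_{ij} = rho(|i - j|), (r_k)_i = rho(i), i,j = 1..k.
Equivalently, Durbin-Levinson gives phi_{kk} iteratively:
  phi_{11} = rho(1)
  phi_{kk} = [rho(k) - sum_{j=1..k-1} phi_{k-1,j} rho(k-j)]
            / [1 - sum_{j=1..k-1} phi_{k-1,j} rho(j)],
  phi_{k,j} = phi_{k-1,j} - phi_{kk} phi_{k-1,k-j},  j = 1..k-1.
Step k = 1:
  phi_11 = rho(1) = -0.7014.
Step k = 2:
  phi_22 = [rho(2) - phi_11 rho(1)] / [1 - phi_11 rho(1)] = [0.6556 - (-0.7014)(-0.7014)] / [1 - (-0.7014)(-0.7014)]
         = 0.16363804 / 0.50803804 = 0.322098.
  Update: phi_21 = phi_11 - phi_22 phi_11 = -0.7014 - (0.322098)(-0.7014) = -0.47548.
Step k = 3:
  phi_33 = [rho(3) - phi_21 rho(2) - phi_22 rho(1)] / [1 - phi_21 rho(1) - phi_22 rho(2)]
    numerator   = -0.6556 - (-0.47548)(0.6556) - (0.322098)(-0.7014) = -0.11795547
    denominator = 1 - (-0.47548)(-0.7014) - (0.322098)(0.6556) = 0.45533055
  phi_33 = -0.11795547 / 0.45533055 = -0.2591.
Therefore phi_{33} = -0.2591.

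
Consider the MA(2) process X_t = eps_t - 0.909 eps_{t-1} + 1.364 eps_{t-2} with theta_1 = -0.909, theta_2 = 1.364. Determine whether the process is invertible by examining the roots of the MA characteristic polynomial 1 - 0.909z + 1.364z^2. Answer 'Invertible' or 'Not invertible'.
\text{Not invertible}

The MA(q) characteristic polynomial is P(z) = 1 - 0.909z + 1.364z^2.
Invertibility requires all roots to lie outside the unit circle, i.e. |z| > 1 for every root.
Set 1 + (-0.909) z + (1.364) z^2 = 0, i.e. a z^2 + b z + c = 0 with a = 1.364, b = -0.909, c = 1.
Discriminant D = b^2 - 4ac = (-0.909)^2 - 4*(1.364)*1 = 0.826281 - (5.456) = -4.629719.
D < 0, so the roots are the complex-conjugate pair z = (-b +/- i sqrt(-D)) / (2a) = 0.3332 +/- 0.7887i.
For a conjugate pair |z|^2 = z * conj(z) = (product of roots) = c/a = 1/(1.364) = 0.733138, so |z| = sqrt(0.733138) = 0.8562 for both roots.
Moduli of all roots: 0.8562, 0.8562.
All moduli strictly greater than 1? No.
Verdict: Not invertible.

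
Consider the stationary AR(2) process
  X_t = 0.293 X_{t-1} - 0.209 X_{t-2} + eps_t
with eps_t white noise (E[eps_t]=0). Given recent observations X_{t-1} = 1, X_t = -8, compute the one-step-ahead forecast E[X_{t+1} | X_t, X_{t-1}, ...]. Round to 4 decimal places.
E[X_{t+1} \mid \mathcal F_t] = -2.5530

For an AR(p) model X_t = c + sum_i phi_i X_{t-i} + eps_t, the
one-step-ahead conditional mean is
  E[X_{t+1} | X_t, ...] = c + sum_i phi_i X_{t+1-i}.
Substitute known values:
  E[X_{t+1} | ...] = (0.293) * (-8) + (-0.209) * (1)
                   = -2.5530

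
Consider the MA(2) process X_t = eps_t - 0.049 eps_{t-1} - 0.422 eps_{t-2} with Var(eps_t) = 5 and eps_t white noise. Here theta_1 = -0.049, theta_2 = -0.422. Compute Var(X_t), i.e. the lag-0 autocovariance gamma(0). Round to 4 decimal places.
\gamma(0) = 5.9024

For an MA(q) process X_t = eps_t + sum_i theta_i eps_{t-i} with
Var(eps_t) = sigma^2, the variance is
  gamma(0) = sigma^2 * (1 + sum_i theta_i^2).
  sum_i theta_i^2 = (-0.049)^2 + (-0.422)^2 = 0.002401 + 0.178084 = 0.180485.
  gamma(0) = 5 * (1 + 0.180485) = 5 * 1.180485 = 5.902425, which rounds to 5.9024.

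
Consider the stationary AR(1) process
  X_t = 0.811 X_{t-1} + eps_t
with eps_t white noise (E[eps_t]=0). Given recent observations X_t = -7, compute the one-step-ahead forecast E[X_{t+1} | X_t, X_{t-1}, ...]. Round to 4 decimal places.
E[X_{t+1} \mid \mathcal F_t] = -5.6770

For an AR(p) model X_t = c + sum_i phi_i X_{t-i} + eps_t, the
one-step-ahead conditional mean is
  E[X_{t+1} | X_t, ...] = c + sum_i phi_i X_{t+1-i}.
Substitute known values:
  E[X_{t+1} | ...] = (0.811) * (-7)
                   = -5.6770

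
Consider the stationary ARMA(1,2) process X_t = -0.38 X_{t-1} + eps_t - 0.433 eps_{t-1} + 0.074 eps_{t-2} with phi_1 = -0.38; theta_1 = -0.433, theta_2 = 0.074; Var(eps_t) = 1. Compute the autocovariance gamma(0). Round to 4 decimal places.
\gamma(0) = 1.8324

Multiply the model equation by X_{t-k} and take expectations. With theta_0 = psi_0 = 1 and psi_j the MA(infinity) weights, this gives
  gamma(k) - sum_i phi_i gamma(k-i) = c_k,
  c_k = sigma^2 * sum_{j=k..q} theta_j psi_{j-k}   (c_k = 0 for k > q),
using gamma(-m) = gamma(m).
psi-weights needed (psi_j = theta_j + sum_i phi_i psi_{j-i}):
  psi_1 = theta_1 + phi_1 = -0.433 + (-0.38) = -0.813
  psi_2 = theta_2 + phi_1 psi_1 = 0.074 + (-0.38)(-0.813) = 0.38294
Right-hand sides:
  c_0 = sigma^2 (1 + theta_1 psi_1 + theta_2 psi_2) = 1 * (1 + (-0.433)(-0.813) + (0.074)(0.38294)) = 1 * 1.380367 = 1.380367
  c_1 = sigma^2 (theta_1 + theta_2 psi_1) = 1 * (-0.433 + (0.074)(-0.813)) = -0.493162
  c_2 = sigma^2 theta_2 = 1 * (0.074) = 0.074
Equations for k = 0 and k = 1 (AR order 1):
  gamma(0) = phi_1 gamma(1) + c_0
  gamma(1) = phi_1 gamma(0) + c_1
Substituting the second into the first: gamma(0) (1 - phi_1^2) = c_0 + phi_1 c_1, so
  gamma(0) = (c_0 + phi_1 c_1) / (1 - phi_1^2) = (1.380367 + (-0.38)(-0.493162)) / (1 - (-0.38)^2) = 1.567768 / 0.8556 = 1.832361.
Therefore gamma(0) = 1.8324 (to 4 decimal places).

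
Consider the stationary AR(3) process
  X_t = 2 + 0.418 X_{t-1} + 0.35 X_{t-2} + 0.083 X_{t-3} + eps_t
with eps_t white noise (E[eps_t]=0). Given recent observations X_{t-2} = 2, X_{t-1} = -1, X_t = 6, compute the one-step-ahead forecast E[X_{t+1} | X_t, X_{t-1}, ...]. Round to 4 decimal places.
E[X_{t+1} \mid \mathcal F_t] = 4.3240

For an AR(p) model X_t = c + sum_i phi_i X_{t-i} + eps_t, the
one-step-ahead conditional mean is
  E[X_{t+1} | X_t, ...] = c + sum_i phi_i X_{t+1-i}.
Substitute known values:
  E[X_{t+1} | ...] = 2 + (0.418) * (6) + (0.35) * (-1) + (0.083) * (2)
                   = 4.3240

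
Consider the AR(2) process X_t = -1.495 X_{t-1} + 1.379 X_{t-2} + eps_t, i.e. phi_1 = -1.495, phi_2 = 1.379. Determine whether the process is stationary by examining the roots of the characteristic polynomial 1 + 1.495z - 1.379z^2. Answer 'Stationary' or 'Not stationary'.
\text{Not stationary}

The AR(p) characteristic polynomial is P(z) = 1 + 1.495z - 1.379z^2.
Stationarity requires all roots to lie outside the unit circle, i.e. |z| > 1 for every root.
Set 1 + (1.495) z + (-1.379) z^2 = 0, i.e. a z^2 + b z + c = 0 with a = -1.379, b = 1.495, c = 1.
Discriminant D = b^2 - 4ac = (1.495)^2 - 4*(-1.379)*1 = 2.235025 - (-5.516) = 7.751025.
D >= 0, so the roots are real: z = (-b +/- sqrt(D)) / (2a) = (-1.495 +/- 2.784066) / (-2.758).
  z_1 = (-1.495 + 2.784066) / (-2.758) = -0.4674,   |z_1| = 0.4674.
  z_2 = (-1.495 - 2.784066) / (-2.758) = 1.5515,   |z_2| = 1.5515.
Moduli of all roots: 0.4674, 1.5515.
All moduli strictly greater than 1? No.
Verdict: Not stationary.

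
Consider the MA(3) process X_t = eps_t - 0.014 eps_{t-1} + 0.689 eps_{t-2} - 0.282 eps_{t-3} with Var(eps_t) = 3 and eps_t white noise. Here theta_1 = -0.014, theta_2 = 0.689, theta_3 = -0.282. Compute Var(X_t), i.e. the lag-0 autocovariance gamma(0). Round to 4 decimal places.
\gamma(0) = 4.6633

For an MA(q) process X_t = eps_t + sum_i theta_i eps_{t-i} with
Var(eps_t) = sigma^2, the variance is
  gamma(0) = sigma^2 * (1 + sum_i theta_i^2).
  sum_i theta_i^2 = (-0.014)^2 + (0.689)^2 + (-0.282)^2 = 0.000196 + 0.474721 + 0.079524 = 0.554441.
  gamma(0) = 3 * (1 + 0.554441) = 3 * 1.554441 = 4.663323, which rounds to 4.6633.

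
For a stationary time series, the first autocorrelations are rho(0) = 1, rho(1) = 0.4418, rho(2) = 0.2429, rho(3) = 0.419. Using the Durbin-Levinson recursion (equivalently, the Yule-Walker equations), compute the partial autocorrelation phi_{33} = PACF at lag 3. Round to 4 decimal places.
\phi_{33} = 0.3639

The PACF at lag k is phi_{kk}, the last component of the solution
to the Yule-Walker system G_k phi = r_k where
  (G_k)_{ij} = rho(|i - j|), (r_k)_i = rho(i), i,j = 1..k.
Equivalently, Durbin-Levinson gives phi_{kk} iteratively:
  phi_{11} = rho(1)
  phi_{kk} = [rho(k) - sum_{j=1..k-1} phi_{k-1,j} rho(k-j)]
            / [1 - sum_{j=1..k-1} phi_{k-1,j} rho(j)],
  phi_{k,j} = phi_{k-1,j} - phi_{kk} phi_{k-1,k-j},  j = 1..k-1.
Step k = 1:
  phi_11 = rho(1) = 0.4418.
Step k = 2:
  phi_22 = [rho(2) - phi_11 rho(1)] / [1 - phi_11 rho(1)] = [0.2429 - (0.4418)(0.4418)] / [1 - (0.4418)(0.4418)]
         = 0.04771276 / 0.80481276 = 0.059284.
  Update: phi_21 = phi_11 - phi_22 phi_11 = 0.4418 - (0.059284)(0.4418) = 0.415608.
Step k = 3:
  phi_33 = [rho(3) - phi_21 rho(2) - phi_22 rho(1)] / [1 - phi_21 rho(1) - phi_22 rho(2)]
    numerator   = 0.419 - (0.415608)(0.2429) - (0.059284)(0.4418) = 0.29185697
    denominator = 1 - (0.415608)(0.4418) - (0.059284)(0.2429) = 0.80198414
  phi_33 = 0.29185697 / 0.80198414 = 0.3639.
Therefore phi_{33} = 0.3639.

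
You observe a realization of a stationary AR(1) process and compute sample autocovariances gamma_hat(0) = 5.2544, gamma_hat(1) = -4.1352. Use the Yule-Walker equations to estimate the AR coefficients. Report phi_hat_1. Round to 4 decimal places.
\hat\phi_{1} = -0.7870

The Yule-Walker equations for an AR(p) process read, in matrix form,
  Gamma_p phi = r_p,   with   (Gamma_p)_{ij} = gamma(|i - j|),
                       (r_p)_i = gamma(i),   i,j = 1..p.
Substitute the sample gammas (Toeplitz matrix and right-hand side of size 1):
  Gamma_p = [[5.2544]]
  r_p     = [-4.1352]
With p = 1 this is the single equation gamma(0) phi_1 = gamma(1):
  phi_hat_1 = gamma(1) / gamma(0) = -4.1352 / 5.2544 = -0.7870.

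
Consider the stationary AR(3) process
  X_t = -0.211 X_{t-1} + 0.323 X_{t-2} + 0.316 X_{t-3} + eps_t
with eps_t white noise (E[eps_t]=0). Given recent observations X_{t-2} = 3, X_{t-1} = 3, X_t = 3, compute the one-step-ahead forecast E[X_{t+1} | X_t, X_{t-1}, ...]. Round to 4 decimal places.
E[X_{t+1} \mid \mathcal F_t] = 1.2840

For an AR(p) model X_t = c + sum_i phi_i X_{t-i} + eps_t, the
one-step-ahead conditional mean is
  E[X_{t+1} | X_t, ...] = c + sum_i phi_i X_{t+1-i}.
Substitute known values:
  E[X_{t+1} | ...] = (-0.211) * (3) + (0.323) * (3) + (0.316) * (3)
                   = 1.2840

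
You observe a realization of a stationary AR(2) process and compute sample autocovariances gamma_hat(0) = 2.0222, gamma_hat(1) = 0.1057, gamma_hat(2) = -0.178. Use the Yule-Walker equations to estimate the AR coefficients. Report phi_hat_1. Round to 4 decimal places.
\hat\phi_{1} = 0.0570

The Yule-Walker equations for an AR(p) process read, in matrix form,
  Gamma_p phi = r_p,   with   (Gamma_p)_{ij} = gamma(|i - j|),
                       (r_p)_i = gamma(i),   i,j = 1..p.
Substitute the sample gammas (Toeplitz matrix and right-hand side of size 2):
  Gamma_p = [[2.0222, 0.1057], [0.1057, 2.0222]]
  r_p     = [0.1057, -0.178]
Written out:
  2.0222 phi_1 + 0.1057 phi_2 = 0.1057
  0.1057 phi_1 + 2.0222 phi_2 = -0.178
Solve by Cramer's rule:
  det = gamma(0)^2 - gamma(1)^2 = (2.0222)^2 - (0.1057)^2 = 4.08929284 - 0.01117249 = 4.07812035
  phi_hat_1 = [gamma(1) gamma(0) - gamma(1) gamma(2)] / det = [(0.1057)(2.0222) - (0.1057)(-0.178)] / 4.07812035 = 0.23256114 / 4.07812035 = 0.057
  phi_hat_2 = [gamma(0) gamma(2) - gamma(1)^2] / det = [(2.0222)(-0.178) - (0.1057)^2] / 4.07812035 = -0.37112409 / 4.07812035 = -0.091
So phi_hat = [0.0570, -0.0910].
Therefore phi_hat_1 = 0.0570.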